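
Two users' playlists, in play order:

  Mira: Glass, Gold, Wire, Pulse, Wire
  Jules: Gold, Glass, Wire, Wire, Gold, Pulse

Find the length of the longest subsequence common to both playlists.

Match Glass (Mira #1, Jules #2), Gold (Mira #2, Jules #5), Pulse (Mira #4, Jules #6) — 3 songs in the same relative order in both. Since dp[5][6] = 3, nothing longer is possible.

3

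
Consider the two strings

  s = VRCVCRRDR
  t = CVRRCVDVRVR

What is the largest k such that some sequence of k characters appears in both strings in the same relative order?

Match V [1,2], then R [2,4], then C [3,5], then V [4,8], then R [6,9], then R [9,11] — 6 characters in the same relative order in both. Since dp[9][11] = 6, nothing longer is possible.

6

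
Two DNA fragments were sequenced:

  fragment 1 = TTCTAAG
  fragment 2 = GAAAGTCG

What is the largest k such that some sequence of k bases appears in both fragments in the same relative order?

3

Pick T (fragment 1 #2, fragment 2 #6), then C (fragment 1 #3, fragment 2 #7), then G (fragment 1 #7, fragment 2 #8); all 3 bases appear in both, in order. dp[7][8] = 3 confirms this is the maximum.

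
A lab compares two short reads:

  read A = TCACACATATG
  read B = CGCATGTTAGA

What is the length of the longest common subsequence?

Pick C at read A[2]=read B[1]; then C at read A[4]=read B[3]; then A at read A[5]=read B[4]; then T at read A[8]=read B[8]; then A at read A[9]=read B[9]; then G at read A[11]=read B[10]; all 6 bases appear in both, in order. The LCS DP gives dp[11][11] = 6, so this is optimal.

6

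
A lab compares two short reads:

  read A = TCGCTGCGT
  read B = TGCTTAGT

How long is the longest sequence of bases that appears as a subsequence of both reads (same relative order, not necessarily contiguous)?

6

Let dp[i][j] be the LCS length of the first i bases of read A and the first j bases of read B. dp[i][j] = dp[i-1][j-1]+1 when the i-th and j-th bases match, else max(dp[i-1][j], dp[i][j-1]).
    ·  T  G  C  T  T  A  G  T
 ·  0  0  0  0  0  0  0  0  0
 T  0  1  1  1  1  1  1  1  1
 C  0  1  1  2  2  2  2  2  2
 G  0  1  2  2  2  2  2  3  3
 C  0  1  2  3  3  3  3  3  3
 T  0  1  2  3  4  4  4  4  4
 G  0  1  2  3  4  4  4  5  5
 C  0  1  2  3  4  4  4  5  5
 G  0  1  2  3  4  4  4  5  5
 T  0  1  2  3  4  5  5  5  6
dp[9][8] = 6. One LCS (by backtracking along matches): TGCTGT.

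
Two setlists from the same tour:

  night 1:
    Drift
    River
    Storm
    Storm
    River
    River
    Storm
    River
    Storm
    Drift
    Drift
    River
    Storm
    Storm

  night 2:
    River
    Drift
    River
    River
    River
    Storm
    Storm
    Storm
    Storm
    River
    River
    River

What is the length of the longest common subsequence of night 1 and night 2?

8

Match Drift (night 1 #1, night 2 #2), then River (night 1 #2, night 2 #3), then River (night 1 #5, night 2 #4), then River (night 1 #6, night 2 #5), then Storm (night 1 #7, night 2 #6), then Storm (night 1 #9, night 2 #7), then Storm (night 1 #13, night 2 #8), then Storm (night 1 #14, night 2 #9) — 8 songs in the same relative order in both. dp[14][12] = 8 confirms this is the maximum.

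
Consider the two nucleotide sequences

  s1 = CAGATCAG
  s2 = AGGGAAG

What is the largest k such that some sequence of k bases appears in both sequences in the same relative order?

5

Let dp[i][j] be the LCS length of the first i bases of s1 and the first j bases of s2. dp[i][j] = dp[i-1][j-1]+1 when the i-th and j-th bases match, else max(dp[i-1][j], dp[i][j-1]).
    ·  A  G  G  G  A  A  G
 ·  0  0  0  0  0  0  0  0
 C  0  0  0  0  0  0  0  0
 A  0  1  1  1  1  1  1  1
 G  0  1  2  2  2  2  2  2
 A  0  1  2  2  2  3  3  3
 T  0  1  2  2  2  3  3  3
 C  0  1  2  2  2  3  3  3
 A  0  1  2  2  2  3  4  4
 G  0  1  2  3  3  3  4  5
dp[8][7] = 5. One LCS (by backtracking along matches): AGAAG.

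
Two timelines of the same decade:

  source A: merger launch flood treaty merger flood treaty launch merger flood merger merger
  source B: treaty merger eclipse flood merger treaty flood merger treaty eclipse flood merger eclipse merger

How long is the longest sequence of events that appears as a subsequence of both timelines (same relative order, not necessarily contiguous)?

8

Match merger (source A #1, source B #2) → flood (source A #3, source B #4) → treaty (source A #4, source B #6) → merger (source A #5, source B #8) → treaty (source A #7, source B #9) → flood (source A #10, source B #11) → merger (source A #11, source B #12) → merger (source A #12, source B #14) — 8 events in the same relative order in both. Since dp[12][14] = 8, nothing longer is possible.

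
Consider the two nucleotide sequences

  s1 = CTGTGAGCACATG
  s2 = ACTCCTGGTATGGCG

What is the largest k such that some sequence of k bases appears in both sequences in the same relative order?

8

Taking C [1,5] → T [2,6] → G [3,8] → T [4,11] → G [5,12] → G [7,13] → C [10,14] → G [13,15] gives a common subsequence of length 8, and the DP table's final entry dp[13][15] is also 8, so no common subsequence is longer.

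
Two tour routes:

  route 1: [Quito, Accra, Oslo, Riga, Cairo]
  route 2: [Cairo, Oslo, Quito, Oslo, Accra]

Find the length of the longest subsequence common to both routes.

2

Match Quito (route 1 #1, route 2 #3), then Accra (route 1 #2, route 2 #5) — 2 stops in the same relative order in both. dp[5][5] = 2 confirms this is the maximum.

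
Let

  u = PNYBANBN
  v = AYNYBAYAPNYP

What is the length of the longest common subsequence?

Taking N [2,3], then Y [3,4], then B [4,5], then A [5,8], then N [6,10] gives a common subsequence of length 5. The LCS DP gives dp[8][12] = 5, so this is optimal.

5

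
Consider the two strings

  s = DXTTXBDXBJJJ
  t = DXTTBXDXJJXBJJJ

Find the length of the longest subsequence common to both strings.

11

One common subsequence of length 11: D (s #1, t #1), then X (s #2, t #2), then T (s #3, t #3), then T (s #4, t #4), then X (s #5, t #6), then D (s #7, t #7), then X (s #8, t #11), then B (s #9, t #12), then J (s #10, t #13), then J (s #11, t #14), then J (s #12, t #15), and the DP table's final entry dp[12][15] is also 11, so no common subsequence is longer.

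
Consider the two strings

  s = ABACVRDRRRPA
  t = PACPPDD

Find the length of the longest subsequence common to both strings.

One common subsequence of length 3: A at s[3]=t[2], then C at s[4]=t[3], then D at s[7]=t[7]. dp[12][7] = 3 confirms this is the maximum.

3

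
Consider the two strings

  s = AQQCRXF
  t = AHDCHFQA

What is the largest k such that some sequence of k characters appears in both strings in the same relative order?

One common subsequence of length 3: A (s #1, t #1) → C (s #4, t #4) → F (s #7, t #6). The LCS DP gives dp[7][8] = 3, so this is optimal.

3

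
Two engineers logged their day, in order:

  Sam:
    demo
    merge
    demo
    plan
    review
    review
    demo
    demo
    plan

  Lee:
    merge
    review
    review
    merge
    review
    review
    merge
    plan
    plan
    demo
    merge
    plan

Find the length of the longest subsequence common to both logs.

5

Taking merge at Sam[2]=Lee[4] → review at Sam[5]=Lee[5] → review at Sam[6]=Lee[6] → demo at Sam[7]=Lee[10] → plan at Sam[9]=Lee[12] gives a common subsequence of length 5. Since dp[9][12] = 5, nothing longer is possible.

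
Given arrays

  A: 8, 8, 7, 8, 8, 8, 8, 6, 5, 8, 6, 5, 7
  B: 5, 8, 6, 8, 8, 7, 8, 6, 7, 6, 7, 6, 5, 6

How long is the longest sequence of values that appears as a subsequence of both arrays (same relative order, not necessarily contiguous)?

7

Taking 8 [1,4], 8 [2,5], 7 [3,6], 8 [4,7], 6 [8,12], 5 [9,13], 6 [11,14] gives a common subsequence of length 7. dp[13][14] = 7 confirms this is the maximum.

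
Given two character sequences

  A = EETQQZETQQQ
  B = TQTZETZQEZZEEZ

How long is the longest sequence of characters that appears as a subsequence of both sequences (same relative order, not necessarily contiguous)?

Taking T at A[3]=B[1]; then Q at A[4]=B[2]; then Z at A[6]=B[4]; then E at A[7]=B[5]; then T at A[8]=B[6]; then Q at A[9]=B[8] gives a common subsequence of length 6. Since dp[11][14] = 6, nothing longer is possible.

6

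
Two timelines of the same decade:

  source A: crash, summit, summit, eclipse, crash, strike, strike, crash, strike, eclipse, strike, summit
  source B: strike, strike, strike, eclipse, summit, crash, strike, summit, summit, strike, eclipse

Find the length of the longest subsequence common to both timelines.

Match strike at source A[6]=source B[1]; then strike at source A[7]=source B[2]; then strike at source A[9]=source B[3]; then eclipse at source A[10]=source B[4]; then strike at source A[11]=source B[7]; then summit at source A[12]=source B[9] — 6 events in the same relative order in both. Since dp[12][11] = 6, nothing longer is possible.

6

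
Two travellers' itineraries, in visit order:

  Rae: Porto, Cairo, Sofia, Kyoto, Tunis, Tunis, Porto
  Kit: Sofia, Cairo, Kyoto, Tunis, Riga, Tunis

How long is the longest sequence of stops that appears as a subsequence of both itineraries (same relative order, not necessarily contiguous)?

Taking Cairo [2,2], then Kyoto [4,3], then Tunis [5,4], then Tunis [6,6] gives a common subsequence of length 4, and the DP table's final entry dp[7][6] is also 4, so no common subsequence is longer.

4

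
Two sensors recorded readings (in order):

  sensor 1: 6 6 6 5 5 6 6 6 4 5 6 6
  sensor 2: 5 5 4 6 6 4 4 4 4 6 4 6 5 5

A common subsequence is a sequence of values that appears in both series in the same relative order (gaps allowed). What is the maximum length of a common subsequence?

7

Taking 5 (sensor 1 #4, sensor 2 #1), 5 (sensor 1 #5, sensor 2 #2), 6 (sensor 1 #6, sensor 2 #4), 6 (sensor 1 #7, sensor 2 #5), 6 (sensor 1 #8, sensor 2 #10), 4 (sensor 1 #9, sensor 2 #11), 5 (sensor 1 #10, sensor 2 #14) gives a common subsequence of length 7. dp[12][14] = 7 confirms this is the maximum.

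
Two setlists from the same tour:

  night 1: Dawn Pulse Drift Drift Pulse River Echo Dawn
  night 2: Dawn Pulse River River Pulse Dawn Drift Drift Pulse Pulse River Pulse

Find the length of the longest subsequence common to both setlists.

6

One common subsequence of length 6: Dawn (night 1 #1, night 2 #1) → Pulse (night 1 #2, night 2 #5) → Drift (night 1 #3, night 2 #7) → Drift (night 1 #4, night 2 #8) → Pulse (night 1 #5, night 2 #10) → River (night 1 #6, night 2 #11). The LCS DP gives dp[8][12] = 6, so this is optimal.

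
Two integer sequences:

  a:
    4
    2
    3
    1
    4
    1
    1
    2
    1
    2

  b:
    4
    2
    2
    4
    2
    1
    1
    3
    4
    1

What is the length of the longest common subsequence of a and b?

Match 4 (a #1, b #1), 2 (a #2, b #3), 4 (a #5, b #4), 1 (a #6, b #6), 1 (a #7, b #7), 1 (a #9, b #10) — 6 values in the same relative order in both. The LCS DP gives dp[10][10] = 6, so this is optimal.

6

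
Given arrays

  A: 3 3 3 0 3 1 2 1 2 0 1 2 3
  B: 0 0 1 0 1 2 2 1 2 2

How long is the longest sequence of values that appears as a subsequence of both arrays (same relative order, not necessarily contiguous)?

Let dp[i][j] be the LCS length of the first i values of A and the first j values of B. dp[i][j] = dp[i-1][j-1]+1 when the i-th and j-th values match, else max(dp[i-1][j], dp[i][j-1]).
    ·  0  0  1  0  1  2  2  1  2  2
 ·  0  0  0  0  0  0  0  0  0  0  0
 3  0  0  0  0  0  0  0  0  0  0  0
 3  0  0  0  0  0  0  0  0  0  0  0
 3  0  0  0  0  0  0  0  0  0  0  0
 0  0  1  1  1  1  1  1  1  1  1  1
 3  0  1  1  1  1  1  1  1  1  1  1
 1  0  1  1  2  2  2  2  2  2  2  2
 2  0  1  1  2  2  2  3  3  3  3  3
 1  0  1  1  2  2  3  3  3  4  4  4
 2  0  1  1  2  2  3  4  4  4  5  5
 0  0  1  2  2  3  3  4  4  4  5  5
 1  0  1  2  3  3  4  4  4  5  5  5
 2  0  1  2  3  3  4  5  5  5  6  6
 3  0  1  2  3  3  4  5  5  5  6  6
dp[13][10] = 6. One LCS (by backtracking along matches): 0, 1, 2, 1, 2, 2.

6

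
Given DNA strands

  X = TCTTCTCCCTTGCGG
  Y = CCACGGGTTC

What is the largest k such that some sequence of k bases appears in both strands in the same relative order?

6

One common subsequence of length 6: C at X[2]=Y[1] → C at X[5]=Y[2] → C at X[7]=Y[4] → T at X[10]=Y[8] → T at X[11]=Y[9] → C at X[13]=Y[10], and the DP table's final entry dp[15][10] is also 6, so no common subsequence is longer.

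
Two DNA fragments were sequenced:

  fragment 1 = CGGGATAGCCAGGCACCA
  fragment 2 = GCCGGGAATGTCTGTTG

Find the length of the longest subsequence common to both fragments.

10

Taking C [1,3]; then G [2,4]; then G [3,5]; then G [4,6]; then A [5,8]; then T [6,9]; then G [8,10]; then C [9,12]; then G [12,14]; then G [13,17] gives a common subsequence of length 10, and the DP table's final entry dp[18][17] is also 10, so no common subsequence is longer.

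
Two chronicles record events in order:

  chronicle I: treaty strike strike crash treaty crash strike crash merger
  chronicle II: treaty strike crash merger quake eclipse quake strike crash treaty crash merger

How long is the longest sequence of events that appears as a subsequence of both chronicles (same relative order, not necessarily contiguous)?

7

One common subsequence of length 7: treaty (chronicle I #1, chronicle II #1) → strike (chronicle I #2, chronicle II #2) → strike (chronicle I #3, chronicle II #8) → crash (chronicle I #4, chronicle II #9) → treaty (chronicle I #5, chronicle II #10) → crash (chronicle I #8, chronicle II #11) → merger (chronicle I #9, chronicle II #12), and the DP table's final entry dp[9][12] is also 7, so no common subsequence is longer.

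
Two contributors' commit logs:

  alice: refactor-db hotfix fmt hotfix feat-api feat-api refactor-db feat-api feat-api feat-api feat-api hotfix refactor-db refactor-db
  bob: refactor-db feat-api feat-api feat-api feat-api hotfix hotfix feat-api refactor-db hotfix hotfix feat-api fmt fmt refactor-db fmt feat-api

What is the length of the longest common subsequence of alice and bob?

Match refactor-db at alice[1]=bob[1]; then feat-api at alice[5]=bob[2]; then feat-api at alice[6]=bob[3]; then feat-api at alice[8]=bob[4]; then feat-api at alice[9]=bob[5]; then feat-api at alice[10]=bob[8]; then feat-api at alice[11]=bob[12]; then refactor-db at alice[13]=bob[15] — 8 commits in the same relative order in both. dp[14][17] = 8 confirms this is the maximum.

8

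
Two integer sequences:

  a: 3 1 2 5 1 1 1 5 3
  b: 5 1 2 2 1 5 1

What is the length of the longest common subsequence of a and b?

4

Let dp[i][j] be the LCS length of the first i values of a and the first j values of b. dp[i][j] = dp[i-1][j-1]+1 when the i-th and j-th values match, else max(dp[i-1][j], dp[i][j-1]).
    ·  5  1  2  2  1  5  1
 ·  0  0  0  0  0  0  0  0
 3  0  0  0  0  0  0  0  0
 1  0  0  1  1  1  1  1  1
 2  0  0  1  2  2  2  2  2
 5  0  1  1  2  2  2  3  3
 1  0  1  2  2  2  3  3  4
 1  0  1  2  2  2  3  3  4
 1  0  1  2  2  2  3  3  4
 5  0  1  2  2  2  3  4  4
 3  0  1  2  2  2  3  4  4
dp[9][7] = 4. One LCS (by backtracking along matches): 1, 2, 5, 1.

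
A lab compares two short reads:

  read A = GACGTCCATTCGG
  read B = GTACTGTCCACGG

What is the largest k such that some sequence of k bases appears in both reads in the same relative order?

Taking G (read A #1, read B #1), then A (read A #2, read B #3), then C (read A #3, read B #4), then G (read A #4, read B #6), then T (read A #5, read B #7), then C (read A #6, read B #8), then C (read A #7, read B #9), then A (read A #8, read B #10), then C (read A #11, read B #11), then G (read A #12, read B #12), then G (read A #13, read B #13) gives a common subsequence of length 11. The LCS DP gives dp[13][13] = 11, so this is optimal.

11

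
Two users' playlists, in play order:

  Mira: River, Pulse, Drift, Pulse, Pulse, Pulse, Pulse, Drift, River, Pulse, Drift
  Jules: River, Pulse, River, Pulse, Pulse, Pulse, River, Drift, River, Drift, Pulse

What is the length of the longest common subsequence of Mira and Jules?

8

One common subsequence of length 8: River (Mira #1, Jules #1), Pulse (Mira #2, Jules #2), Pulse (Mira #4, Jules #4), Pulse (Mira #5, Jules #5), Pulse (Mira #6, Jules #6), Drift (Mira #8, Jules #8), River (Mira #9, Jules #9), Pulse (Mira #10, Jules #11). dp[11][11] = 8 confirms this is the maximum.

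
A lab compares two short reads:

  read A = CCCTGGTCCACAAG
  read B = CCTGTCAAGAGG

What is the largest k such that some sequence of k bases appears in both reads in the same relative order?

10

Match C at read A[2]=read B[1], C at read A[3]=read B[2], T at read A[4]=read B[3], G at read A[6]=read B[4], T at read A[7]=read B[5], C at read A[9]=read B[6], A at read A[10]=read B[7], A at read A[12]=read B[8], A at read A[13]=read B[10], G at read A[14]=read B[12] — 10 bases in the same relative order in both, and the DP table's final entry dp[14][12] is also 10, so no common subsequence is longer.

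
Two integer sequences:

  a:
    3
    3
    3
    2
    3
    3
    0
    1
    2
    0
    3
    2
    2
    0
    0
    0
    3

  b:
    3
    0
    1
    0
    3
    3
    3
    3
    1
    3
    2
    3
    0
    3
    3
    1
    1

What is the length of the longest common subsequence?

10

Match 3 [1,1], then 3 [2,5], then 3 [3,6], then 3 [5,7], then 3 [6,8], then 1 [8,9], then 2 [9,11], then 0 [10,13], then 3 [11,14], then 3 [17,15] — 10 values in the same relative order in both, and the DP table's final entry dp[17][17] is also 10, so no common subsequence is longer.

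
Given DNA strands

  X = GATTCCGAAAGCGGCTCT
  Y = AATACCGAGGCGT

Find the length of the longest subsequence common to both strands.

10

Pick A (X #2, Y #2), then T (X #3, Y #3), then C (X #5, Y #5), then C (X #6, Y #6), then G (X #7, Y #7), then A (X #8, Y #8), then G (X #11, Y #10), then C (X #12, Y #11), then G (X #14, Y #12), then T (X #18, Y #13); all 10 bases appear in both, in order. Since dp[18][13] = 10, nothing longer is possible.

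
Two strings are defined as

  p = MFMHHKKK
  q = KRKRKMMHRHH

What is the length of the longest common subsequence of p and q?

4

Let dp[i][j] be the LCS length of the first i characters of p and the first j characters of q. dp[i][j] = dp[i-1][j-1]+1 when the i-th and j-th characters match, else max(dp[i-1][j], dp[i][j-1]).
    ·  K  R  K  R  K  M  M  H  R  H  H
 ·  0  0  0  0  0  0  0  0  0  0  0  0
 M  0  0  0  0  0  0  1  1  1  1  1  1
 F  0  0  0  0  0  0  1  1  1  1  1  1
 M  0  0  0  0  0  0  1  2  2  2  2  2
 H  0  0  0  0  0  0  1  2  3  3  3  3
 H  0  0  0  0  0  0  1  2  3  3  4  4
 K  0  1  1  1  1  1  1  2  3  3  4  4
 K  0  1  1  2  2  2  2  2  3  3  4  4
 K  0  1  1  2  2  3  3  3  3  3  4  4
dp[8][11] = 4. One LCS (by backtracking along matches): MMHH.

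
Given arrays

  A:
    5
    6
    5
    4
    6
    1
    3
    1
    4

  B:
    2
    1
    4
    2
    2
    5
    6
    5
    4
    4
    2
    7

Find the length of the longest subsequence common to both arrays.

5

Pick 5 at A[1]=B[6] → 6 at A[2]=B[7] → 5 at A[3]=B[8] → 4 at A[4]=B[9] → 4 at A[9]=B[10]; all 5 values appear in both, in order. Since dp[9][12] = 5, nothing longer is possible.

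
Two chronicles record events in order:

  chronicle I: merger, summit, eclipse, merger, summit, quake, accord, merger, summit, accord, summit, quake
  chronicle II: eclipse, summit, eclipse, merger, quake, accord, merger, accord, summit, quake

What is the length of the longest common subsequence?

Taking summit [2,2] → eclipse [3,3] → merger [4,4] → quake [6,5] → accord [7,6] → merger [8,7] → accord [10,8] → summit [11,9] → quake [12,10] gives a common subsequence of length 9. dp[12][10] = 9 confirms this is the maximum.

9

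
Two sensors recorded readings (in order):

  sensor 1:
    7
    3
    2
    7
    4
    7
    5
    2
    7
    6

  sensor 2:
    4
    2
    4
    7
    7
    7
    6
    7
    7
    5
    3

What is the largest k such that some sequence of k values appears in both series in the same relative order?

Let dp[i][j] be the LCS length of the first i values of sensor 1 and the first j values of sensor 2. dp[i][j] = dp[i-1][j-1]+1 when the i-th and j-th values match, else max(dp[i-1][j], dp[i][j-1]).
    ·  4  2  4  7  7  7  6  7  7  5  3
 ·  0  0  0  0  0  0  0  0  0  0  0  0
 7  0  0  0  0  1  1  1  1  1  1  1  1
 3  0  0  0  0  1  1  1  1  1  1  1  2
 2  0  0  1  1  1  1  1  1  1  1  1  2
 7  0  0  1  1  2  2  2  2  2  2  2  2
 4  0  1  1  2  2  2  2  2  2  2  2  2
 7  0  1  1  2  3  3  3  3  3  3  3  3
 5  0  1  1  2  3  3  3  3  3  3  4  4
 2  0  1  2  2  3  3  3  3  3  3  4  4
 7  0  1  2  2  3  4  4  4  4  4  4  4
 6  0  1  2  2  3  4  4  5  5  5  5  5
dp[10][11] = 5. One LCS (by backtracking along matches): 2, 7, 7, 7, 6.

5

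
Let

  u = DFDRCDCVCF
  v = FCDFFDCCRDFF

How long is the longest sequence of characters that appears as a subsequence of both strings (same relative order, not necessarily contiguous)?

Let dp[i][j] be the LCS length of the first i characters of u and the first j characters of v. dp[i][j] = dp[i-1][j-1]+1 when the i-th and j-th characters match, else max(dp[i-1][j], dp[i][j-1]).
    ·  F  C  D  F  F  D  C  C  R  D  F  F
 ·  0  0  0  0  0  0  0  0  0  0  0  0  0
 D  0  0  0  1  1  1  1  1  1  1  1  1  1
 F  0  1  1  1  2  2  2  2  2  2  2  2  2
 D  0  1  1  2  2  2  3  3  3  3  3  3  3
 R  0  1  1  2  2  2  3  3  3  4  4  4  4
 C  0  1  2  2  2  2  3  4  4  4  4  4  4
 D  0  1  2  3  3  3  3  4  4  4  5  5  5
 C  0  1  2  3  3  3  3  4  5  5  5  5  5
 V  0  1  2  3  3  3  3  4  5  5  5  5  5
 C  0  1  2  3  3  3  3  4  5  5  5  5  5
 F  0  1  2  3  4  4  4  4  5  5  5  6  6
dp[10][12] = 6. One LCS (by backtracking along matches): DFDRDF.

6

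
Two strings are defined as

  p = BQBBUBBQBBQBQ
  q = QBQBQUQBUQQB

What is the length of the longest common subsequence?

Pick B at p[1]=q[2], then Q at p[2]=q[3], then B at p[3]=q[4], then B at p[4]=q[8], then U at p[5]=q[9], then Q at p[8]=q[10], then Q at p[11]=q[11], then B at p[12]=q[12]; all 8 characters appear in both, in order. The LCS DP gives dp[13][12] = 8, so this is optimal.

8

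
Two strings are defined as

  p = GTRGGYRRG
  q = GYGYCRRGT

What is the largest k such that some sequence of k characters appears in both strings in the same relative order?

Pick G [1,1] → G [5,3] → Y [6,4] → R [7,6] → R [8,7] → G [9,8]; all 6 characters appear in both, in order. Since dp[9][9] = 6, nothing longer is possible.

6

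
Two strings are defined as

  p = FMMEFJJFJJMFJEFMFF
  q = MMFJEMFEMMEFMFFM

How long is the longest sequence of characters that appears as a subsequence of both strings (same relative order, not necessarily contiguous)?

11

Taking M at p[2]=q[1] → M at p[3]=q[2] → F at p[5]=q[3] → J at p[6]=q[4] → F at p[8]=q[7] → M at p[11]=q[10] → E at p[14]=q[11] → F at p[15]=q[12] → M at p[16]=q[13] → F at p[17]=q[14] → F at p[18]=q[15] gives a common subsequence of length 11. dp[18][16] = 11 confirms this is the maximum.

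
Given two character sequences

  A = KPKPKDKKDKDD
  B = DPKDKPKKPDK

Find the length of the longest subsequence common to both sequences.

7

Let dp[i][j] be the LCS length of the first i characters of A and the first j characters of B. dp[i][j] = dp[i-1][j-1]+1 when the i-th and j-th characters match, else max(dp[i-1][j], dp[i][j-1]).
    ·  D  P  K  D  K  P  K  K  P  D  K
 ·  0  0  0  0  0  0  0  0  0  0  0  0
 K  0  0  0  1  1  1  1  1  1  1  1  1
 P  0  0  1  1  1  1  2  2  2  2  2  2
 K  0  0  1  2  2  2  2  3  3  3  3  3
 P  0  0  1  2  2  2  3  3  3  4  4  4
 K  0  0  1  2  2  3  3  4  4  4  4  5
 D  0  1  1  2  3  3  3  4  4  4  5  5
 K  0  1  1  2  3  4  4  4  5  5  5  6
 K  0  1  1  2  3  4  4  5  5  5  5  6
 D  0  1  1  2  3  4  4  5  5  5  6  6
 K  0  1  1  2  3  4  4  5  6  6  6  7
 D  0  1  1  2  3  4  4  5  6  6  7  7
 D  0  1  1  2  3  4  4  5  6  6  7  7
dp[12][11] = 7. One LCS (by backtracking along matches): KKPKKDK.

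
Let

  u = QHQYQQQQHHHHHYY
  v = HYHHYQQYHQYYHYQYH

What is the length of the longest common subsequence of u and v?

One common subsequence of length 8: H (u #2, v #4), Y (u #4, v #5), Q (u #5, v #6), Q (u #6, v #7), Q (u #7, v #10), H (u #13, v #13), Y (u #14, v #14), Y (u #15, v #16). dp[15][17] = 8 confirms this is the maximum.

8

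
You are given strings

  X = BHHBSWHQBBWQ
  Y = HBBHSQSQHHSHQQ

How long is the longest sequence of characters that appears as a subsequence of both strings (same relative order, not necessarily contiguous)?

7

Taking B (X #1, Y #3) → H (X #2, Y #9) → H (X #3, Y #10) → S (X #5, Y #11) → H (X #7, Y #12) → Q (X #8, Y #13) → Q (X #12, Y #14) gives a common subsequence of length 7. dp[12][14] = 7 confirms this is the maximum.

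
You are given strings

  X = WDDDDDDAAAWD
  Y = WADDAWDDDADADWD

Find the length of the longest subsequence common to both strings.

One common subsequence of length 10: W [1,1], D [2,3], D [3,4], D [4,7], D [5,8], D [6,9], D [7,11], A [8,12], W [11,14], D [12,15]. Since dp[12][15] = 10, nothing longer is possible.

10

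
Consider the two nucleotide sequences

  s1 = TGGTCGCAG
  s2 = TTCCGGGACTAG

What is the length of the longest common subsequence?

7

One common subsequence of length 7: T [1,2], then G [2,5], then G [3,6], then G [6,7], then C [7,9], then A [8,11], then G [9,12]. Since dp[9][12] = 7, nothing longer is possible.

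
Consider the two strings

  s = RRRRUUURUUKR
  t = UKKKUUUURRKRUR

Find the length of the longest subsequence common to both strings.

7

Match U [5,1]; then U [6,5]; then U [7,6]; then U [9,7]; then U [10,8]; then K [11,11]; then R [12,14] — 7 characters in the same relative order in both. The LCS DP gives dp[12][14] = 7, so this is optimal.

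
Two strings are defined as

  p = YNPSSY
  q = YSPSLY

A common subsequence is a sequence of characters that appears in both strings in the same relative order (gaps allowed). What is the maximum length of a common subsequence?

Let dp[i][j] be the LCS length of the first i characters of p and the first j characters of q. dp[i][j] = dp[i-1][j-1]+1 when the i-th and j-th characters match, else max(dp[i-1][j], dp[i][j-1]).
    ·  Y  S  P  S  L  Y
 ·  0  0  0  0  0  0  0
 Y  0  1  1  1  1  1  1
 N  0  1  1  1  1  1  1
 P  0  1  1  2  2  2  2
 S  0  1  2  2  3  3  3
 S  0  1  2  2  3  3  3
 Y  0  1  2  2  3  3  4
dp[6][6] = 4. One LCS (by backtracking along matches): YPSY.

4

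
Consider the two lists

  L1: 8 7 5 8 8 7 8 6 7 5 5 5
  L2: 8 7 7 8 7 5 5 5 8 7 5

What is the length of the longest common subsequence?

Let dp[i][j] be the LCS length of the first i values of L1 and the first j values of L2. dp[i][j] = dp[i-1][j-1]+1 when the i-th and j-th values match, else max(dp[i-1][j], dp[i][j-1]).
    ·  8  7  7  8  7  5  5  5  8  7  5
 ·  0  0  0  0  0  0  0  0  0  0  0  0
 8  0  1  1  1  1  1  1  1  1  1  1  1
 7  0  1  2  2  2  2  2  2  2  2  2  2
 5  0  1  2  2  2  2  3  3  3  3  3  3
 8  0  1  2  2  3  3  3  3  3  4  4  4
 8  0  1  2  2  3  3  3  3  3  4  4  4
 7  0  1  2  3  3  4  4  4  4  4  5  5
 8  0  1  2  3  4  4  4  4  4  5  5  5
 6  0  1  2  3  4  4  4  4  4  5  5  5
 7  0  1  2  3  4  5  5  5  5  5  6  6
 5  0  1  2  3  4  5  6  6  6  6  6  7
 5  0  1  2  3  4  5  6  7  7  7  7  7
 5  0  1  2  3  4  5  6  7  8  8  8  8
dp[12][11] = 8. One LCS (by backtracking along matches): 8, 7, 7, 8, 7, 5, 5, 5.

8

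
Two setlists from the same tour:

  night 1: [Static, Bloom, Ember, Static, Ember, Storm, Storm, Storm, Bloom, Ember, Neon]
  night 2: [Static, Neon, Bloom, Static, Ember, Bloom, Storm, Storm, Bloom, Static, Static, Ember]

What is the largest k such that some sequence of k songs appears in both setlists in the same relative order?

8

One common subsequence of length 8: Static [1,1], Bloom [2,3], Static [4,4], Ember [5,5], Storm [7,7], Storm [8,8], Bloom [9,9], Ember [10,12], and the DP table's final entry dp[11][12] is also 8, so no common subsequence is longer.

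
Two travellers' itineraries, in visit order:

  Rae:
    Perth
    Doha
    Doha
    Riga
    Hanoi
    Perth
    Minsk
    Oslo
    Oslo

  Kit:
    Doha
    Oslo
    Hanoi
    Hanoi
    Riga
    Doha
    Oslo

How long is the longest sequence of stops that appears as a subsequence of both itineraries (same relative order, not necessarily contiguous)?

Match Doha (Rae #2, Kit #1), Doha (Rae #3, Kit #6), Oslo (Rae #9, Kit #7) — 3 stops in the same relative order in both. Since dp[9][7] = 3, nothing longer is possible.

3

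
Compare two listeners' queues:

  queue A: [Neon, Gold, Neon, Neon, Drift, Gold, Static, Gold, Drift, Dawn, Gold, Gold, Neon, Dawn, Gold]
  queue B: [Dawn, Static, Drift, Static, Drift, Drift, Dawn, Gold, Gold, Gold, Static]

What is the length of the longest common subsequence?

7

Taking Drift [5,3], Static [7,4], Drift [9,6], Dawn [10,7], Gold [11,8], Gold [12,9], Gold [15,10] gives a common subsequence of length 7. dp[15][11] = 7 confirms this is the maximum.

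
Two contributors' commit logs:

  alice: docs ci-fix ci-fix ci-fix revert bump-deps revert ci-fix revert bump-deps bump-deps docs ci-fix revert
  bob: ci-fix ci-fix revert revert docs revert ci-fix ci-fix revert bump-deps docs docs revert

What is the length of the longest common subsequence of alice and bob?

9

Taking ci-fix [2,1]; then ci-fix [3,2]; then revert [5,4]; then revert [7,6]; then ci-fix [8,8]; then revert [9,9]; then bump-deps [10,10]; then docs [12,12]; then revert [14,13] gives a common subsequence of length 9. dp[14][13] = 9 confirms this is the maximum.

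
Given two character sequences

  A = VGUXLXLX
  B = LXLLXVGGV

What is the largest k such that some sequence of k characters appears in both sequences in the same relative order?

4

One common subsequence of length 4: X at A[4]=B[2], L at A[5]=B[3], L at A[7]=B[4], X at A[8]=B[5]. dp[8][9] = 4 confirms this is the maximum.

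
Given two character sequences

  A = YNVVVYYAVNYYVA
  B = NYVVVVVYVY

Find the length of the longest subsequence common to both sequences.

7

Taking Y at A[1]=B[2], V at A[3]=B[5], V at A[4]=B[6], V at A[5]=B[7], Y at A[7]=B[8], V at A[9]=B[9], Y at A[12]=B[10] gives a common subsequence of length 7. The LCS DP gives dp[14][10] = 7, so this is optimal.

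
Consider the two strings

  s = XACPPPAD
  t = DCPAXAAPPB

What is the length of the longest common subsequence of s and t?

Let dp[i][j] be the LCS length of the first i characters of s and the first j characters of t. dp[i][j] = dp[i-1][j-1]+1 when the i-th and j-th characters match, else max(dp[i-1][j], dp[i][j-1]).
    ·  D  C  P  A  X  A  A  P  P  B
 ·  0  0  0  0  0  0  0  0  0  0  0
 X  0  0  0  0  0  1  1  1  1  1  1
 A  0  0  0  0  1  1  2  2  2  2  2
 C  0  0  1  1  1  1  2  2  2  2  2
 P  0  0  1  2  2  2  2  2  3  3  3
 P  0  0  1  2  2  2  2  2  3  4  4
 P  0  0  1  2  2  2  2  2  3  4  4
 A  0  0  1  2  3  3  3  3  3  4  4
 D  0  1  1  2  3  3  3  3  3  4  4
dp[8][10] = 4. One LCS (by backtracking along matches): XAPP.

4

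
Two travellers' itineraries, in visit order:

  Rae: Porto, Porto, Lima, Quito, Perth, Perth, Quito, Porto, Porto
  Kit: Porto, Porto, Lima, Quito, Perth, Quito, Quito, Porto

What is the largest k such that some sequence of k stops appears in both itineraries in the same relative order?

7

Pick Porto (Rae #1, Kit #1), then Porto (Rae #2, Kit #2), then Lima (Rae #3, Kit #3), then Quito (Rae #4, Kit #4), then Perth (Rae #5, Kit #5), then Quito (Rae #7, Kit #7), then Porto (Rae #9, Kit #8); all 7 stops appear in both, in order. dp[9][8] = 7 confirms this is the maximum.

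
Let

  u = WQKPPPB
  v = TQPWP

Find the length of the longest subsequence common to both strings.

Let dp[i][j] be the LCS length of the first i characters of u and the first j characters of v. dp[i][j] = dp[i-1][j-1]+1 when the i-th and j-th characters match, else max(dp[i-1][j], dp[i][j-1]).
    ·  T  Q  P  W  P
 ·  0  0  0  0  0  0
 W  0  0  0  0  1  1
 Q  0  0  1  1  1  1
 K  0  0  1  1  1  1
 P  0  0  1  2  2  2
 P  0  0  1  2  2  3
 P  0  0  1  2  2  3
 B  0  0  1  2  2  3
dp[7][5] = 3. One LCS (by backtracking along matches): QPP.

3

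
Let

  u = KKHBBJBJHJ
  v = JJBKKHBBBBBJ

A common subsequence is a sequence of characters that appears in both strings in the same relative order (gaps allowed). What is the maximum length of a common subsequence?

7

One common subsequence of length 7: K [1,4], K [2,5], H [3,6], B [4,9], B [5,10], B [7,11], J [10,12]. The LCS DP gives dp[10][12] = 7, so this is optimal.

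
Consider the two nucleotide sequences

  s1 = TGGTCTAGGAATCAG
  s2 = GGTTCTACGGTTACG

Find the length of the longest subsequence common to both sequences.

Taking G (s1 #2, s2 #1), then G (s1 #3, s2 #2), then T (s1 #4, s2 #4), then C (s1 #5, s2 #5), then T (s1 #6, s2 #6), then A (s1 #7, s2 #7), then G (s1 #8, s2 #9), then G (s1 #9, s2 #10), then A (s1 #11, s2 #13), then C (s1 #13, s2 #14), then G (s1 #15, s2 #15) gives a common subsequence of length 11. Since dp[15][15] = 11, nothing longer is possible.

11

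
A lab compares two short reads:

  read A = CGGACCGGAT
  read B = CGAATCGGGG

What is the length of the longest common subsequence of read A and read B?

Taking C at read A[1]=read B[1], G at read A[2]=read B[2], A at read A[4]=read B[4], C at read A[5]=read B[6], G at read A[7]=read B[9], G at read A[8]=read B[10] gives a common subsequence of length 6. dp[10][10] = 6 confirms this is the maximum.

6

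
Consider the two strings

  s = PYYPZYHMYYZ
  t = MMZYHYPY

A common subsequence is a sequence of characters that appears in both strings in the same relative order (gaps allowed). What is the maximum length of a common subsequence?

5

Pick Z [5,3] → Y [6,4] → H [7,5] → Y [9,6] → Y [10,8]; all 5 characters appear in both, in order. Since dp[11][8] = 5, nothing longer is possible.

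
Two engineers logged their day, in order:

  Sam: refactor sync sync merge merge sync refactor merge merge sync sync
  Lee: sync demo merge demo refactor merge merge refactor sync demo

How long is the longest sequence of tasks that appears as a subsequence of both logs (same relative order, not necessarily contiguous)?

Pick sync [2,1], then merge [4,3], then refactor [7,5], then merge [8,6], then merge [9,7], then sync [10,9]; all 6 tasks appear in both, in order. dp[11][10] = 6 confirms this is the maximum.

6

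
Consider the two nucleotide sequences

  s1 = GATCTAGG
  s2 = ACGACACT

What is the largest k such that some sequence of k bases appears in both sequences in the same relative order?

4

Taking G [1,3], then A [2,6], then C [4,7], then T [5,8] gives a common subsequence of length 4, and the DP table's final entry dp[8][8] is also 4, so no common subsequence is longer.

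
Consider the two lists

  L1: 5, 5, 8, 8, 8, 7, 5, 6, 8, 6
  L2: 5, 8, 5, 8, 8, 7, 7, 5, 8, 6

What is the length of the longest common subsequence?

8

Pick 5 at L1[1]=L2[1]; then 5 at L1[2]=L2[3]; then 8 at L1[3]=L2[4]; then 8 at L1[4]=L2[5]; then 7 at L1[6]=L2[7]; then 5 at L1[7]=L2[8]; then 8 at L1[9]=L2[9]; then 6 at L1[10]=L2[10]; all 8 values appear in both, in order. The LCS DP gives dp[10][10] = 8, so this is optimal.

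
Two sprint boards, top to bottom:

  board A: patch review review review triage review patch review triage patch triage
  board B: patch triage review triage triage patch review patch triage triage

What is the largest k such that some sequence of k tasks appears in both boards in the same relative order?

Match patch (board A #1, board B #1); then review (board A #2, board B #3); then triage (board A #5, board B #5); then review (board A #6, board B #7); then patch (board A #7, board B #8); then triage (board A #9, board B #9); then triage (board A #11, board B #10) — 7 tasks in the same relative order in both. The LCS DP gives dp[11][10] = 7, so this is optimal.

7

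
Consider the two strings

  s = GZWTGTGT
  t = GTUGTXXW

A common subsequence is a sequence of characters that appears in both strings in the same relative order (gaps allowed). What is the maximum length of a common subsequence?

Match G [1,1], T [4,2], G [5,4], T [6,5] — 4 characters in the same relative order in both. dp[8][8] = 4 confirms this is the maximum.

4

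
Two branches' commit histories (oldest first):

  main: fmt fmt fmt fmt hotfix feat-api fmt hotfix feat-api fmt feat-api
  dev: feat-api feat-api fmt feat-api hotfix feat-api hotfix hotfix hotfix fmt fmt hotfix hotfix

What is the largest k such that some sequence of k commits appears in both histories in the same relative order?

One common subsequence of length 5: fmt at main[1]=dev[3]; then fmt at main[3]=dev[10]; then fmt at main[4]=dev[11]; then hotfix at main[5]=dev[12]; then hotfix at main[8]=dev[13], and the DP table's final entry dp[11][13] is also 5, so no common subsequence is longer.

5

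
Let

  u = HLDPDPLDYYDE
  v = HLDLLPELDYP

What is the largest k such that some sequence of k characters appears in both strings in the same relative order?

Let dp[i][j] be the LCS length of the first i characters of u and the first j characters of v. dp[i][j] = dp[i-1][j-1]+1 when the i-th and j-th characters match, else max(dp[i-1][j], dp[i][j-1]).
    ·  H  L  D  L  L  P  E  L  D  Y  P
 ·  0  0  0  0  0  0  0  0  0  0  0  0
 H  0  1  1  1  1  1  1  1  1  1  1  1
 L  0  1  2  2  2  2  2  2  2  2  2  2
 D  0  1  2  3  3  3  3  3  3  3  3  3
 P  0  1  2  3  3  3  4  4  4  4  4  4
 D  0  1  2  3  3  3  4  4  4  5  5  5
 P  0  1  2  3  3  3  4  4  4  5  5  6
 L  0  1  2  3  4  4  4  4  5  5  5  6
 D  0  1  2  3  4  4  4  4  5  6  6  6
 Y  0  1  2  3  4  4  4  4  5  6  7  7
 Y  0  1  2  3  4  4  4  4  5  6  7  7
 D  0  1  2  3  4  4  4  4  5  6  7  7
 E  0  1  2  3  4  4  4  5  5  6  7  7
dp[12][11] = 7. One LCS (by backtracking along matches): HLDPLDY.

7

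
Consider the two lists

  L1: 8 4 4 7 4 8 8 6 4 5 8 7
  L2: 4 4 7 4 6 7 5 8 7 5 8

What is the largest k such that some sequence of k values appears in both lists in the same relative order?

Match 4 [2,1]; then 4 [3,2]; then 7 [4,3]; then 4 [5,4]; then 6 [8,5]; then 5 [10,7]; then 8 [11,8]; then 7 [12,9] — 8 values in the same relative order in both, and the DP table's final entry dp[12][11] is also 8, so no common subsequence is longer.

8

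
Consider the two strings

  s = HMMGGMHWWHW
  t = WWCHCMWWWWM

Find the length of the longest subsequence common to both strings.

Taking H [1,4], then M [2,6], then W [8,8], then W [9,9], then W [11,10] gives a common subsequence of length 5, and the DP table's final entry dp[11][11] is also 5, so no common subsequence is longer.

5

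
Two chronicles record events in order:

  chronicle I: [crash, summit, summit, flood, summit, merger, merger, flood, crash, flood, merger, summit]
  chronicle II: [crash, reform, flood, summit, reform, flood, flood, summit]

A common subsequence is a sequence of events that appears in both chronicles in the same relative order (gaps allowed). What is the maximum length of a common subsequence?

6

Pick crash (chronicle I #1, chronicle II #1); then flood (chronicle I #4, chronicle II #3); then summit (chronicle I #5, chronicle II #4); then flood (chronicle I #8, chronicle II #6); then flood (chronicle I #10, chronicle II #7); then summit (chronicle I #12, chronicle II #8); all 6 events appear in both, in order. dp[12][8] = 6 confirms this is the maximum.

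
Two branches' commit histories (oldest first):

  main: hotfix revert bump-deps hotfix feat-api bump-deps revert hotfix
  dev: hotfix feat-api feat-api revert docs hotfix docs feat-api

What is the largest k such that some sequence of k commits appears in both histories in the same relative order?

Pick hotfix [1,1], revert [2,4], hotfix [4,6], feat-api [5,8]; all 4 commits appear in both, in order, and the DP table's final entry dp[8][8] is also 4, so no common subsequence is longer.

4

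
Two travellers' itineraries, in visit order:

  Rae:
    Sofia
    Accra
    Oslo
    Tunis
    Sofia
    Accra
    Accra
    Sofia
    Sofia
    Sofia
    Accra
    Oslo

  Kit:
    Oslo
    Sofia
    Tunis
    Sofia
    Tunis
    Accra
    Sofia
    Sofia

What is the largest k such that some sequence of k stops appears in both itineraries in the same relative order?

6

Pick Sofia (Rae #1, Kit #2), Tunis (Rae #4, Kit #3), Sofia (Rae #5, Kit #4), Accra (Rae #7, Kit #6), Sofia (Rae #9, Kit #7), Sofia (Rae #10, Kit #8); all 6 stops appear in both, in order, and the DP table's final entry dp[12][8] is also 6, so no common subsequence is longer.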